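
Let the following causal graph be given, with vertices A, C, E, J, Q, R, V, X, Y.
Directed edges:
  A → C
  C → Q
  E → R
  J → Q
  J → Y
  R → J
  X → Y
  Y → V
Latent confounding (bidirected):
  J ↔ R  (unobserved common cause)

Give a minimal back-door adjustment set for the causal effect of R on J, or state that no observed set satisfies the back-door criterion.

R→J: no observed back-door set.

desc(R)\{R}={J,Q,V,Y}; candidates ⊆ {A,C,E,X}.
R↔J: latent back-door arc(s) into R.
size 0: {}; under {} R still reaches {E,J,Q,V,Y} ∋ J.
size 1: {A}, {C}, {E} …(+1); under {A} R still reaches {E,J,Q,V,Y} ∋ J.
size 2: {A,C}, {A,E}, {A,X} …(+3); under {A,C} R still reaches {E,J,Q,V,Y} ∋ J.
R↔J cannot be blocked by any observed set — no back-door set.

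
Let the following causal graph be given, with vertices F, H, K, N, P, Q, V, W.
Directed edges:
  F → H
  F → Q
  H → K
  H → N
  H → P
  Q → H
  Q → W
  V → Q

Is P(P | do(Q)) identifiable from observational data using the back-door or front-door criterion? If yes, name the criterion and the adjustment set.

P(P|do(Q)): backdoor, adjust for {F}.

desc(Q)\{Q}={H,K,N,P,W}; candidates ⊆ {F,V}.
size 0: {}; under {} Q still reaches {F,H,K,N,P,V} ∋ P.
{F}: Q⊥P given {F} in G with Q→· removed — back-door holds.
P(P|do(Q)) = Σ_{F} P(P|Q,F)·P(F).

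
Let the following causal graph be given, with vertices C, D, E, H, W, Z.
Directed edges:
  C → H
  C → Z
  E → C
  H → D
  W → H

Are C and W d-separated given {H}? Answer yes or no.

No — C and W are d-connected given {H}.

Bayes-Ball from C | {H} reaches {E,W,Z}.
W ∈ reach(C|{H}) ⇒ C ⊥̸ W | {H}.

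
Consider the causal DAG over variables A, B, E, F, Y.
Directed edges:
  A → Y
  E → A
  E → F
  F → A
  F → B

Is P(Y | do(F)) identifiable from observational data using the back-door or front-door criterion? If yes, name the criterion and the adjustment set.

P(Y|do(F)): backdoor, adjust for {E}.

desc(F)\{F}={A,B,Y}; candidates ⊆ {E}.
size 0: {}; under {} F still reaches {A,E,Y} ∋ Y.
{E}: F⊥Y given {E} in G with F→· removed — back-door holds.
P(Y|do(F)) = Σ_{E} P(Y|F,E)·P(E).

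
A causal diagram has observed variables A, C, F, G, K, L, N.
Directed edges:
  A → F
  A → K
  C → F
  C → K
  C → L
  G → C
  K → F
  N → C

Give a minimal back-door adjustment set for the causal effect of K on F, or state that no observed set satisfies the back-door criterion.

desc(K)\{K}={F}; candidates ⊆ {A,C,G,L,N}.
size 0: {}; under {} K still reaches {A,C,F,G,L,N} ∋ F.
size 1: {A}, {C}, {G} …(+2); under {A} K still reaches {C,F,G,L,N} ∋ F.
{A,C}: K⊥F given {A,C} in G with K→· removed — back-door holds.

K→F: minimal back-door set {A, C}.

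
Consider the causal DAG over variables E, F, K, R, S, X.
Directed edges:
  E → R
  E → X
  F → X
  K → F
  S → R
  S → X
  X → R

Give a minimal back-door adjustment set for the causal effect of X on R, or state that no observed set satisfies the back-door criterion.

desc(X)\{X}={R}; candidates ⊆ {E,F,K,S}.
size 0: {}; under {} X still reaches {E,F,K,R,S} ∋ R.
size 1: {E}, {F}, {K} …(+1); under {E} X still reaches {F,K,R,S} ∋ R.
{E,S}: X⊥R given {E,S} in G with X→· removed — back-door holds.

X→R: minimal back-door set {E, S}.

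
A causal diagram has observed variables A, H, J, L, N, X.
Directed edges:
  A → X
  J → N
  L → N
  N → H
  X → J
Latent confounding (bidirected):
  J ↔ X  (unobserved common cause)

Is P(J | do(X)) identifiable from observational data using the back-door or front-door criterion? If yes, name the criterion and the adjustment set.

P(J|do(X)): not identifiable (no BD/FD set).

desc(X)\{X}={H,J,N}; candidates ⊆ {A,L}.
X↔J: latent back-door arc(s) into X.
size 0: {}; under {} X still reaches {A,H,J,N} ∋ J.
size 1: {A}, {L}; under {A} X still reaches {H,J,N} ∋ J.
size 2: {A,L}; under {A,L} X still reaches {H,J,N} ∋ J.
X↔J cannot be blocked by any observed set — no back-door set.
No mediator lies on a directed X→…→J path.
Neither criterion identifies P(J|do(X)) in this graph.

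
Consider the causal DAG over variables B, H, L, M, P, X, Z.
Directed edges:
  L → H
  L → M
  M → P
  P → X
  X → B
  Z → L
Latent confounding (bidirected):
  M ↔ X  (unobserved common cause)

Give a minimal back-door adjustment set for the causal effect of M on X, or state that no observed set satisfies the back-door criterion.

desc(M)\{M}={B,P,X}; candidates ⊆ {H,L,Z}.
M↔X: latent back-door arc(s) into M.
size 0: {}; under {} M still reaches {B,H,L,X,Z} ∋ X.
size 1: {H}, {L}, {Z}; under {H} M still reaches {B,L,X,Z} ∋ X.
size 2: {H,L}, {H,Z}, {L,Z}; under {H,L} M still reaches {B,X} ∋ X.
M↔X cannot be blocked by any observed set — no back-door set.

M→X: no observed back-door set.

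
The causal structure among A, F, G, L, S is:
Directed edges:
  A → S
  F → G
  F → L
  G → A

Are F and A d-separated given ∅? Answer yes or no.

Bayes-Ball from F | ∅ reaches {A,G,L,S}.
A ∈ reach(F|∅) ⇒ F ⊥̸ A | ∅.

No — F and A are d-connected given ∅.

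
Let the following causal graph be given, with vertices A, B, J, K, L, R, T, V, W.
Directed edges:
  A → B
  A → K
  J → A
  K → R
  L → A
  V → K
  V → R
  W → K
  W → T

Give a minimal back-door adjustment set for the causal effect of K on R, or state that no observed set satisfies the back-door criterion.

K→R: minimal back-door set {V}.

desc(K)\{K}={R}; candidates ⊆ {A,B,J,L,T,V,W}.
size 0: {}; under {} K still reaches {A,B,J,L,R,T,V,W} ∋ R.
{V}: K⊥R given {V} in G with K→· removed — back-door holds.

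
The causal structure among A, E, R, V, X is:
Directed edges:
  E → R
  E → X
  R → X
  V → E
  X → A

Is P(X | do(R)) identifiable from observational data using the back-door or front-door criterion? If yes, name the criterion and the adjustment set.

P(X|do(R)): backdoor, adjust for {E}.

desc(R)\{R}={A,X}; candidates ⊆ {E,V}.
size 0: {}; under {} R still reaches {A,E,V,X} ∋ X.
{E}: R⊥X given {E} in G with R→· removed — back-door holds.
P(X|do(R)) = Σ_{E} P(X|R,E)·P(E).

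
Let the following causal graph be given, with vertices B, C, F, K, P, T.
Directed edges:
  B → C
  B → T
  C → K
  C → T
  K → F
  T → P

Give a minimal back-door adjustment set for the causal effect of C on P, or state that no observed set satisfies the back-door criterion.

desc(C)\{C}={F,K,P,T}; candidates ⊆ {B}.
size 0: {}; under {} C still reaches {B,P,T} ∋ P.
{B}: C⊥P given {B} in G with C→· removed — back-door holds.

C→P: minimal back-door set {B}.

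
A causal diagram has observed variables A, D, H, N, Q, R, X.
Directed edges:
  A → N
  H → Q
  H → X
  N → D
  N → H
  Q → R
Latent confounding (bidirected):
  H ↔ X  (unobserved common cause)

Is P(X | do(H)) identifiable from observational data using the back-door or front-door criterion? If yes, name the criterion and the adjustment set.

desc(H)\{H}={Q,R,X}; candidates ⊆ {A,D,N}.
H↔X: latent back-door arc(s) into H.
size 0: {}; under {} H still reaches {A,D,N,X} ∋ X.
size 1: {A}, {D}, {N}; under {A} H still reaches {D,N,X} ∋ X.
size 2: {A,D}, {A,N}, {D,N}; under {A,D} H still reaches {N,X} ∋ X.
H↔X cannot be blocked by any observed set — no back-door set.
No mediator lies on a directed H→…→X path.
Neither criterion identifies P(X|do(H)) in this graph.

P(X|do(H)): not identifiable (no BD/FD set).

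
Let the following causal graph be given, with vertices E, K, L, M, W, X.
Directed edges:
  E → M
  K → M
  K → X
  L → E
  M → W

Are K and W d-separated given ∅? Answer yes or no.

Bayes-Ball from K | ∅ reaches {M,W,X}.
W ∈ reach(K|∅) ⇒ K ⊥̸ W | ∅.

No — K and W are d-connected given ∅.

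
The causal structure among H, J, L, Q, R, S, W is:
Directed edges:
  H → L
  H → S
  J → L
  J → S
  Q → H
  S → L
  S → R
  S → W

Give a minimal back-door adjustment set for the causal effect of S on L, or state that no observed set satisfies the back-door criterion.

S→L: minimal back-door set {H, J}.

desc(S)\{S}={L,R,W}; candidates ⊆ {H,J,Q}.
size 0: {}; under {} S still reaches {H,J,L,Q} ∋ L.
size 1: {H}, {J}, {Q}; under {H} S still reaches {J,L} ∋ L.
{H,J}: S⊥L given {H,J} in G with S→· removed — back-door holds.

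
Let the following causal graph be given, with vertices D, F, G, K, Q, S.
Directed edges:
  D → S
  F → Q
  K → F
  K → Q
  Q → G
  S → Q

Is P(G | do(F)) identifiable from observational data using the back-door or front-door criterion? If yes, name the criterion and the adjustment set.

P(G|do(F)): backdoor, adjust for {K}.

desc(F)\{F}={G,Q}; candidates ⊆ {D,K,S}.
size 0: {}; under {} F still reaches {G,K,Q} ∋ G.
{K}: F⊥G given {K} in G with F→· removed — back-door holds.
P(G|do(F)) = Σ_{K} P(G|F,K)·P(K).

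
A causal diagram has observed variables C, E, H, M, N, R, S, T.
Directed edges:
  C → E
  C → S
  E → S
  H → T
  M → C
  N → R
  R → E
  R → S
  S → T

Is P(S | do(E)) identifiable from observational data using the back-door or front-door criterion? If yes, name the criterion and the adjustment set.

desc(E)\{E}={S,T}; candidates ⊆ {C,H,M,N,R}.
size 0: {}; under {} E still reaches {C,M,N,R,S,T} ∋ S.
size 1: {C}, {H}, {M} …(+2); under {C} E still reaches {N,R,S,T} ∋ S.
{C,R}: E⊥S given {C,R} in G with E→· removed — back-door holds.
P(S|do(E)) = Σ_{C,R} P(S|E,C,R)·P(C,R).

P(S|do(E)): backdoor, adjust for {C, R}.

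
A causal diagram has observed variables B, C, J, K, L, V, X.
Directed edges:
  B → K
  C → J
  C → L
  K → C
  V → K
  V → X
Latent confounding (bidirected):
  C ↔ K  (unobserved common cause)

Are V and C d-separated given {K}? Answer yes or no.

Bayes-Ball from V | {K} reaches {B,C,J,L,X}.
C ∈ reach(V|{K}) ⇒ V ⊥̸ C | {K}.

No — V and C are d-connected given {K}.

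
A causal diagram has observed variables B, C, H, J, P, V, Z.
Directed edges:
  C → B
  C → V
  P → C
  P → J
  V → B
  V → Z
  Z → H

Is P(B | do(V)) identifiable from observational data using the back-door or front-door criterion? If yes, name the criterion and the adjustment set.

desc(V)\{V}={B,H,Z}; candidates ⊆ {C,J,P}.
size 0: {}; under {} V still reaches {B,C,J,P} ∋ B.
{C}: V⊥B given {C} in G with V→· removed — back-door holds.
P(B|do(V)) = Σ_{C} P(B|V,C)·P(C).

P(B|do(V)): backdoor, adjust for {C}.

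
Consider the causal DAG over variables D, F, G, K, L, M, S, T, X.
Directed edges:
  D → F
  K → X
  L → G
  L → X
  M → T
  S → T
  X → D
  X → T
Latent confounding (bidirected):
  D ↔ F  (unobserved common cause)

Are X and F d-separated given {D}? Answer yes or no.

No — X and F are d-connected given {D}.

Bayes-Ball from X | {D} reaches {F,G,K,L,T}.
F ∈ reach(X|{D}) ⇒ X ⊥̸ F | {D}.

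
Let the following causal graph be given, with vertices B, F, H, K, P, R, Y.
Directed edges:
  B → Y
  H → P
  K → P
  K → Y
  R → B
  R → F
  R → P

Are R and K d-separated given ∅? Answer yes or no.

Yes — R ⊥ K | ∅.

Bayes-Ball from R | ∅ reaches {B,F,P,Y}.
K ∉ reach(R|∅) ⇒ R ⊥ K | ∅.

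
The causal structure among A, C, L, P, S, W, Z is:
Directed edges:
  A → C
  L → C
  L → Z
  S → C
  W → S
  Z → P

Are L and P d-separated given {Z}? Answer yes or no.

Yes — L ⊥ P | {Z}.

Bayes-Ball from L | {Z} reaches {C}.
P ∉ reach(L|{Z}) ⇒ L ⊥ P | {Z}.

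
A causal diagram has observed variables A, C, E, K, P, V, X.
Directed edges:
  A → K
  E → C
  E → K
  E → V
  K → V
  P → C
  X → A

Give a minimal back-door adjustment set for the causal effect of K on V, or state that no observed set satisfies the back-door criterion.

K→V: minimal back-door set {E}.

desc(K)\{K}={V}; candidates ⊆ {A,C,E,P,X}.
size 0: {}; under {} K still reaches {A,C,E,V,X} ∋ V.
{E}: K⊥V given {E} in G with K→· removed — back-door holds.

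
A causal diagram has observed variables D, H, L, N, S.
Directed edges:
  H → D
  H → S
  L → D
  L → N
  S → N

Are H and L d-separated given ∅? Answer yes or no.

Yes — H ⊥ L | ∅.

Bayes-Ball from H | ∅ reaches {D,N,S}.
L ∉ reach(H|∅) ⇒ H ⊥ L | ∅.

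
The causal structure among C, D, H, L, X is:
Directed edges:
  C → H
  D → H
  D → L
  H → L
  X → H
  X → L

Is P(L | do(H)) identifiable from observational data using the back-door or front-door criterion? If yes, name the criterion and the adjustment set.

desc(H)\{H}={L}; candidates ⊆ {C,D,X}.
size 0: {}; under {} H still reaches {C,D,L,X} ∋ L.
size 1: {C}, {D}, {X}; under {C} H still reaches {D,L,X} ∋ L.
{D,X}: H⊥L given {D,X} in G with H→· removed — back-door holds.
P(L|do(H)) = Σ_{D,X} P(L|H,D,X)·P(D,X).

P(L|do(H)): backdoor, adjust for {D, X}.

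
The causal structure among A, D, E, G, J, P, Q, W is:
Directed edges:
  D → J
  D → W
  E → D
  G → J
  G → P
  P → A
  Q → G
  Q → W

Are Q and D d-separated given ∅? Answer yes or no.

Bayes-Ball from Q | ∅ reaches {A,G,J,P,W}.
D ∉ reach(Q|∅) ⇒ Q ⊥ D | ∅.

Yes — Q ⊥ D | ∅.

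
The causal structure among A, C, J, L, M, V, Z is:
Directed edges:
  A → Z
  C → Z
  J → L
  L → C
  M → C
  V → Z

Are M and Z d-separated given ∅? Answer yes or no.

No — M and Z are d-connected given ∅.

Bayes-Ball from M | ∅ reaches {C,Z}.
Z ∈ reach(M|∅) ⇒ M ⊥̸ Z | ∅.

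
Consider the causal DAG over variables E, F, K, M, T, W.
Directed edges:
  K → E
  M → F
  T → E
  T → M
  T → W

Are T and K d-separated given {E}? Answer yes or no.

No — T and K are d-connected given {E}.

Bayes-Ball from T | {E} reaches {F,K,M,W}.
K ∈ reach(T|{E}) ⇒ T ⊥̸ K | {E}.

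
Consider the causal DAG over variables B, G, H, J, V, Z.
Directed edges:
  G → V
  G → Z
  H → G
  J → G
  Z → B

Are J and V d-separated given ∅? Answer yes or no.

Bayes-Ball from J | ∅ reaches {B,G,V,Z}.
V ∈ reach(J|∅) ⇒ J ⊥̸ V | ∅.

No — J and V are d-connected given ∅.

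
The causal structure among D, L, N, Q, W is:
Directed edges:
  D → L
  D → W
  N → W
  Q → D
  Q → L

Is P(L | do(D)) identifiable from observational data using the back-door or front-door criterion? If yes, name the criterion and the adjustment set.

P(L|do(D)): backdoor, adjust for {Q}.

desc(D)\{D}={L,W}; candidates ⊆ {N,Q}.
size 0: {}; under {} D still reaches {L,Q} ∋ L.
{Q}: D⊥L given {Q} in G with D→· removed — back-door holds.
P(L|do(D)) = Σ_{Q} P(L|D,Q)·P(Q).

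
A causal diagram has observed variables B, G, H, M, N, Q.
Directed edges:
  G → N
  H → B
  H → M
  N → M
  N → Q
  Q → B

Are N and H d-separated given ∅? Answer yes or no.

Bayes-Ball from N | ∅ reaches {B,G,M,Q}.
H ∉ reach(N|∅) ⇒ N ⊥ H | ∅.

Yes — N ⊥ H | ∅.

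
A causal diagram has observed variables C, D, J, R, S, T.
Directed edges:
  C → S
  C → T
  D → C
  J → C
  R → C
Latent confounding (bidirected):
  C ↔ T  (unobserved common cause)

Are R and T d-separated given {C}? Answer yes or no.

Bayes-Ball from R | {C} reaches {D,J,T}.
T ∈ reach(R|{C}) ⇒ R ⊥̸ T | {C}.

No — R and T are d-connected given {C}.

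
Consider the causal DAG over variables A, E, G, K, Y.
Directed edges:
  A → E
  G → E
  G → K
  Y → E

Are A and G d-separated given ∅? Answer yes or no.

Yes — A ⊥ G | ∅.

Bayes-Ball from A | ∅ reaches {E}.
G ∉ reach(A|∅) ⇒ A ⊥ G | ∅.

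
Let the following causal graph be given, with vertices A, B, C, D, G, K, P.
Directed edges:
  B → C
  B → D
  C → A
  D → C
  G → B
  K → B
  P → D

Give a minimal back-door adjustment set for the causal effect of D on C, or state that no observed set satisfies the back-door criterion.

desc(D)\{D}={A,C}; candidates ⊆ {B,G,K,P}.
size 0: {}; under {} D still reaches {A,B,C,G,K,P} ∋ C.
{B}: D⊥C given {B} in G with D→· removed — back-door holds.

D→C: minimal back-door set {B}.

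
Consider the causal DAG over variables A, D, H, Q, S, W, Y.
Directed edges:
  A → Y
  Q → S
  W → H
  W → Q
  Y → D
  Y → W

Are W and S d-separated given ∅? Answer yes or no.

No — W and S are d-connected given ∅.

Bayes-Ball from W | ∅ reaches {A,D,H,Q,S,Y}.
S ∈ reach(W|∅) ⇒ W ⊥̸ S | ∅.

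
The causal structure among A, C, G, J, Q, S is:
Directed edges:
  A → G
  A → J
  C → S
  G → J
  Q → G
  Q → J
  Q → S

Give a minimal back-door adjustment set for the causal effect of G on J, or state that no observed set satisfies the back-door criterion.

G→J: minimal back-door set {A, Q}.

desc(G)\{G}={J}; candidates ⊆ {A,C,Q,S}.
size 0: {}; under {} G still reaches {A,J,Q,S} ∋ J.
size 1: {A}, {C}, {Q} …(+1); under {A} G still reaches {J,Q,S} ∋ J.
{A,Q}: G⊥J given {A,Q} in G with G→· removed — back-door holds.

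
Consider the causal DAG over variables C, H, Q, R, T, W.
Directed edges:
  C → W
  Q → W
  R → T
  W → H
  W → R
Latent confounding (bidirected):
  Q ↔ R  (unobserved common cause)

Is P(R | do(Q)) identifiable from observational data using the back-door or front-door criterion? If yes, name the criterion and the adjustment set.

P(R|do(Q)): frontdoor, adjust for {W}.

desc(Q)\{Q}={H,R,T,W}; candidates ⊆ {C}.
Q↔R: latent back-door arc(s) into Q.
size 0: {}; under {} Q still reaches {R,T} ∋ R.
size 1: {C}; under {C} Q still reaches {R,T} ∋ R.
Q↔R cannot be blocked by any observed set — no back-door set.
{W}: (i) intercepts every directed Q→R path; (ii) no back-door Q→{W}; (iii) {Q} blocks every back-door {W}→R. Front-door holds.
P(R|do(Q)) = Σ_{W} P(W|Q) Σ_{Q'} P(R|W,Q')P(Q').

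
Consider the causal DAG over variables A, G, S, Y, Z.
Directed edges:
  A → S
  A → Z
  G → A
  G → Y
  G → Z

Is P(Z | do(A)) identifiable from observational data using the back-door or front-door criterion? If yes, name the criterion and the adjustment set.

P(Z|do(A)): backdoor, adjust for {G}.

desc(A)\{A}={S,Z}; candidates ⊆ {G,Y}.
size 0: {}; under {} A still reaches {G,Y,Z} ∋ Z.
{G}: A⊥Z given {G} in G with A→· removed — back-door holds.
P(Z|do(A)) = Σ_{G} P(Z|A,G)·P(G).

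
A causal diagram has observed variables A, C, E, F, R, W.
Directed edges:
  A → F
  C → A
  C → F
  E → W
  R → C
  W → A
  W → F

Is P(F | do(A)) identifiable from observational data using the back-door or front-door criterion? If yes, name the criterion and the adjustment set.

desc(A)\{A}={F}; candidates ⊆ {C,E,R,W}.
size 0: {}; under {} A still reaches {C,E,F,R,W} ∋ F.
size 1: {C}, {E}, {R} …(+1); under {C} A still reaches {E,F,W} ∋ F.
{C,W}: A⊥F given {C,W} in G with A→· removed — back-door holds.
P(F|do(A)) = Σ_{C,W} P(F|A,C,W)·P(C,W).

P(F|do(A)): backdoor, adjust for {C, W}.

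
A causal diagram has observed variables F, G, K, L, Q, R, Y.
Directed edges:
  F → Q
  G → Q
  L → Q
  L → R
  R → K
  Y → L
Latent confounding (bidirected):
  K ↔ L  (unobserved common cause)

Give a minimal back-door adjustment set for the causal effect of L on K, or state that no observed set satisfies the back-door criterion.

L→K: no observed back-door set.

desc(L)\{L}={K,Q,R}; candidates ⊆ {F,G,Y}.
L↔K: latent back-door arc(s) into L.
size 0: {}; under {} L still reaches {K,Y} ∋ K.
size 1: {F}, {G}, {Y}; under {F} L still reaches {K,Y} ∋ K.
size 2: {F,G}, {F,Y}, {G,Y}; under {F,G} L still reaches {K,Y} ∋ K.
L↔K cannot be blocked by any observed set — no back-door set.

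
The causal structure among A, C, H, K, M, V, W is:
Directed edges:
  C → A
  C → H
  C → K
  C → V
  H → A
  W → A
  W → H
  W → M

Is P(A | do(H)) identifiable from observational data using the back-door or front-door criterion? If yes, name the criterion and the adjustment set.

desc(H)\{H}={A}; candidates ⊆ {C,K,M,V,W}.
size 0: {}; under {} H still reaches {A,C,K,M,V,W} ∋ A.
size 1: {C}, {K}, {M} …(+2); under {C} H still reaches {A,M,W} ∋ A.
{C,W}: H⊥A given {C,W} in G with H→· removed — back-door holds.
P(A|do(H)) = Σ_{C,W} P(A|H,C,W)·P(C,W).

P(A|do(H)): backdoor, adjust for {C, W}.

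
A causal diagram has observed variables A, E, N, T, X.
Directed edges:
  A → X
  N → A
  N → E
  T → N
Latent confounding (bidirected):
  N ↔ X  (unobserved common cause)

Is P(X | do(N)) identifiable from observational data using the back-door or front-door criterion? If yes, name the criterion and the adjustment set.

P(X|do(N)): frontdoor, adjust for {A}.

desc(N)\{N}={A,E,X}; candidates ⊆ {T}.
N↔X: latent back-door arc(s) into N.
size 0: {}; under {} N still reaches {T,X} ∋ X.
size 1: {T}; under {T} N still reaches {X} ∋ X.
N↔X cannot be blocked by any observed set — no back-door set.
{A}: (i) intercepts every directed N→X path; (ii) no back-door N→{A}; (iii) {N} blocks every back-door {A}→X. Front-door holds.
P(X|do(N)) = Σ_{A} P(A|N) Σ_{N'} P(X|A,N')P(N').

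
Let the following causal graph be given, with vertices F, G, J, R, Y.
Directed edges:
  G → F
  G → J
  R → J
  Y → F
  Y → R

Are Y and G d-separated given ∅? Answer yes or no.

Bayes-Ball from Y | ∅ reaches {F,J,R}.
G ∉ reach(Y|∅) ⇒ Y ⊥ G | ∅.

Yes — Y ⊥ G | ∅.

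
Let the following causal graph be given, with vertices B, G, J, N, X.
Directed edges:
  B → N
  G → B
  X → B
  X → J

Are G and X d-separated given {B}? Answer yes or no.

No — G and X are d-connected given {B}.

Bayes-Ball from G | {B} reaches {J,X}.
X ∈ reach(G|{B}) ⇒ G ⊥̸ X | {B}.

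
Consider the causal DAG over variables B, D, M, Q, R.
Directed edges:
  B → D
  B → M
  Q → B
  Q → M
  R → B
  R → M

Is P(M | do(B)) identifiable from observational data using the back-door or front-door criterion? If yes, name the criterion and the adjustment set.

desc(B)\{B}={D,M}; candidates ⊆ {Q,R}.
size 0: {}; under {} B still reaches {M,Q,R} ∋ M.
size 1: {Q}, {R}; under {Q} B still reaches {M,R} ∋ M.
{Q,R}: B⊥M given {Q,R} in G with B→· removed — back-door holds.
P(M|do(B)) = Σ_{Q,R} P(M|B,Q,R)·P(Q,R).

P(M|do(B)): backdoor, adjust for {Q, R}.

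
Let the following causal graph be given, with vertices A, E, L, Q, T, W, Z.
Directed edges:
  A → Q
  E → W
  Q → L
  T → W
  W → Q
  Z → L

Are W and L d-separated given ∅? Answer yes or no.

No — W and L are d-connected given ∅.

Bayes-Ball from W | ∅ reaches {E,L,Q,T}.
L ∈ reach(W|∅) ⇒ W ⊥̸ L | ∅.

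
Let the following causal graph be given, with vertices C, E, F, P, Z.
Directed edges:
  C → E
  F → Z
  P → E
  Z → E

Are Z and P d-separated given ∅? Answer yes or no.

Yes — Z ⊥ P | ∅.

Bayes-Ball from Z | ∅ reaches {E,F}.
P ∉ reach(Z|∅) ⇒ Z ⊥ P | ∅.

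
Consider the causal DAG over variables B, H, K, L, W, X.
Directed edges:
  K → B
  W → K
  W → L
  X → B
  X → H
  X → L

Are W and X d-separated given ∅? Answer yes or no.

Bayes-Ball from W | ∅ reaches {B,K,L}.
X ∉ reach(W|∅) ⇒ W ⊥ X | ∅.

Yes — W ⊥ X | ∅.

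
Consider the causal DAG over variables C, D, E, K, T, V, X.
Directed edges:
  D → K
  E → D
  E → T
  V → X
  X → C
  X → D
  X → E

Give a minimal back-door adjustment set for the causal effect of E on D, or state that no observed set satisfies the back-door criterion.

desc(E)\{E}={D,K,T}; candidates ⊆ {C,V,X}.
size 0: {}; under {} E still reaches {C,D,K,V,X} ∋ D.
{X}: E⊥D given {X} in G with E→· removed — back-door holds.

E→D: minimal back-door set {X}.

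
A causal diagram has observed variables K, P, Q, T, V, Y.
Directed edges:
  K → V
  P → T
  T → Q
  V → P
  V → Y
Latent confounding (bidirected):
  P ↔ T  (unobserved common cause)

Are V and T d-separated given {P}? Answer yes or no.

No — V and T are d-connected given {P}.

Bayes-Ball from V | {P} reaches {K,Q,T,Y}.
T ∈ reach(V|{P}) ⇒ V ⊥̸ T | {P}.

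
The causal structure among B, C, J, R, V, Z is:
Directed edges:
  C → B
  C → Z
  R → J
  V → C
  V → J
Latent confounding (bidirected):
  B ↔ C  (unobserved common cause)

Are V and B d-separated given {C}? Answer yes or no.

Bayes-Ball from V | {C} reaches {B,J}.
B ∈ reach(V|{C}) ⇒ V ⊥̸ B | {C}.

No — V and B are d-connected given {C}.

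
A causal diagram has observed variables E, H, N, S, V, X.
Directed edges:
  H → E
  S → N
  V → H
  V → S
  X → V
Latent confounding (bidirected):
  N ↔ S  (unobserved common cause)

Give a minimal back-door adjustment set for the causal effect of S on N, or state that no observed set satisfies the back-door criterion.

S→N: no observed back-door set.

desc(S)\{S}={N}; candidates ⊆ {E,H,V,X}.
S↔N: latent back-door arc(s) into S.
size 0: {}; under {} S still reaches {E,H,N,V,X} ∋ N.
size 1: {E}, {H}, {V} …(+1); under {E} S still reaches {H,N,V,X} ∋ N.
size 2: {E,H}, {E,V}, {E,X} …(+3); under {E,H} S still reaches {N,V,X} ∋ N.
S↔N cannot be blocked by any observed set — no back-door set.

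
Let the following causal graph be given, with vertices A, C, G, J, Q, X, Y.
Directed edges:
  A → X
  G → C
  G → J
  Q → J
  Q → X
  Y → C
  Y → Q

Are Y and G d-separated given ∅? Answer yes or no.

Bayes-Ball from Y | ∅ reaches {C,J,Q,X}.
G ∉ reach(Y|∅) ⇒ Y ⊥ G | ∅.

Yes — Y ⊥ G | ∅.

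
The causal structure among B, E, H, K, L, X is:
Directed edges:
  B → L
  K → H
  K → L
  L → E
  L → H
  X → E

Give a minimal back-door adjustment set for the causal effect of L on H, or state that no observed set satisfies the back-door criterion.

desc(L)\{L}={E,H}; candidates ⊆ {B,K,X}.
size 0: {}; under {} L still reaches {B,H,K} ∋ H.
{K}: L⊥H given {K} in G with L→· removed — back-door holds.

L→H: minimal back-door set {K}.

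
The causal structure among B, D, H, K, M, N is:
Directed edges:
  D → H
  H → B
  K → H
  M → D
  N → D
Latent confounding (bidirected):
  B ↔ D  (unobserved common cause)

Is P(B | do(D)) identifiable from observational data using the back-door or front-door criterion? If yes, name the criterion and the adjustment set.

desc(D)\{D}={B,H}; candidates ⊆ {K,M,N}.
D↔B: latent back-door arc(s) into D.
size 0: {}; under {} D still reaches {B,M,N} ∋ B.
size 1: {K}, {M}, {N}; under {K} D still reaches {B,M,N} ∋ B.
size 2: {K,M}, {K,N}, {M,N}; under {K,M} D still reaches {B,N} ∋ B.
D↔B cannot be blocked by any observed set — no back-door set.
{H}: (i) intercepts every directed D→B path; (ii) no back-door D→{H}; (iii) {D} blocks every back-door {H}→B. Front-door holds.
P(B|do(D)) = Σ_{H} P(H|D) Σ_{D'} P(B|H,D')P(D').

P(B|do(D)): frontdoor, adjust for {H}.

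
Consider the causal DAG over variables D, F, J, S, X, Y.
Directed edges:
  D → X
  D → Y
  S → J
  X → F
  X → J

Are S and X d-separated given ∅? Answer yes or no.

Bayes-Ball from S | ∅ reaches {J}.
X ∉ reach(S|∅) ⇒ S ⊥ X | ∅.

Yes — S ⊥ X | ∅.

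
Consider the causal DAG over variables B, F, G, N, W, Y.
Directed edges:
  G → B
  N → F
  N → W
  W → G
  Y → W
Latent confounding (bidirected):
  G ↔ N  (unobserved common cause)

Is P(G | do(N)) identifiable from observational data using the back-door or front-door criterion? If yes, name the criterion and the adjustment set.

desc(N)\{N}={B,F,G,W}; candidates ⊆ {Y}.
N↔G: latent back-door arc(s) into N.
size 0: {}; under {} N still reaches {B,G} ∋ G.
size 1: {Y}; under {Y} N still reaches {B,G} ∋ G.
N↔G cannot be blocked by any observed set — no back-door set.
{W}: (i) intercepts every directed N→G path; (ii) no back-door N→{W}; (iii) {N} blocks every back-door {W}→G. Front-door holds.
P(G|do(N)) = Σ_{W} P(W|N) Σ_{N'} P(G|W,N')P(N').

P(G|do(N)): frontdoor, adjust for {W}.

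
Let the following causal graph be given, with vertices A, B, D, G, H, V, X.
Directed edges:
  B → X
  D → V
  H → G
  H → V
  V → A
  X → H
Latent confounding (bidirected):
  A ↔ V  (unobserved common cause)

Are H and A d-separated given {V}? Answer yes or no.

No — H and A are d-connected given {V}.

Bayes-Ball from H | {V} reaches {A,B,D,G,X}.
A ∈ reach(H|{V}) ⇒ H ⊥̸ A | {V}.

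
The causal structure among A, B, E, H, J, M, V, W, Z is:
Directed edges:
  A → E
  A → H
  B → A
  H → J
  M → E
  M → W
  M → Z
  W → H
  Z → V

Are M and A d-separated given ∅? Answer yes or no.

Bayes-Ball from M | ∅ reaches {E,H,J,V,W,Z}.
A ∉ reach(M|∅) ⇒ M ⊥ A | ∅.

Yes — M ⊥ A | ∅.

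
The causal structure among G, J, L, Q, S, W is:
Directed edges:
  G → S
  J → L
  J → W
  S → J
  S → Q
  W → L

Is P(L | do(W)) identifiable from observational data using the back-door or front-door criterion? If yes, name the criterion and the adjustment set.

desc(W)\{W}={L}; candidates ⊆ {G,J,Q,S}.
size 0: {}; under {} W still reaches {G,J,L,Q,S} ∋ L.
{J}: W⊥L given {J} in G with W→· removed — back-door holds.
P(L|do(W)) = Σ_{J} P(L|W,J)·P(J).

P(L|do(W)): backdoor, adjust for {J}.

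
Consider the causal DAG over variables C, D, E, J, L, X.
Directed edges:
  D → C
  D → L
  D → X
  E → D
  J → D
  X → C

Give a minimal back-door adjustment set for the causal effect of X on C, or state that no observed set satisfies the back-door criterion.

X→C: minimal back-door set {D}.

desc(X)\{X}={C}; candidates ⊆ {D,E,J,L}.
size 0: {}; under {} X still reaches {C,D,E,J,L} ∋ C.
{D}: X⊥C given {D} in G with X→· removed — back-door holds.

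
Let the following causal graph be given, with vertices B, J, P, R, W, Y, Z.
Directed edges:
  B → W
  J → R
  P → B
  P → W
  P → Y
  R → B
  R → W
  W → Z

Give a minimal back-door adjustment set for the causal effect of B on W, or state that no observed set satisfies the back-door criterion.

B→W: minimal back-door set {P, R}.

desc(B)\{B}={W,Z}; candidates ⊆ {J,P,R,Y}.
size 0: {}; under {} B still reaches {J,P,R,W,Y,Z} ∋ W.
size 1: {J}, {P}, {R} …(+1); under {J} B still reaches {P,R,W,Y,Z} ∋ W.
{P,R}: B⊥W given {P,R} in G with B→· removed — back-door holds.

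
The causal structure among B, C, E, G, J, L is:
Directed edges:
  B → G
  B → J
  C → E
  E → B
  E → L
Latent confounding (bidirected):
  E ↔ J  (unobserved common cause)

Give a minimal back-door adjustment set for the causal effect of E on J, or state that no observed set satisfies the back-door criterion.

desc(E)\{E}={B,G,J,L}; candidates ⊆ {C}.
E↔J: latent back-door arc(s) into E.
size 0: {}; under {} E still reaches {C,J} ∋ J.
size 1: {C}; under {C} E still reaches {J} ∋ J.
E↔J cannot be blocked by any observed set — no back-door set.

E→J: no observed back-door set.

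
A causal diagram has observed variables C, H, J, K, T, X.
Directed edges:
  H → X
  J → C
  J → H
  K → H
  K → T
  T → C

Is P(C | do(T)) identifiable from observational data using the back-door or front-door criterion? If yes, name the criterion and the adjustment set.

P(C|do(T)): backdoor, adjust for ∅.

desc(T)\{T}={C}; candidates ⊆ {H,J,K,X}.
∅: T⊥C given ∅ in G with T→· removed — back-door holds.
P(C|do(T)) = P(C|T) — no adjustment needed.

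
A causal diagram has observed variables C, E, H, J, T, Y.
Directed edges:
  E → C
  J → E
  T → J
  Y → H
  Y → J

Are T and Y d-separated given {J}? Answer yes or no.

Bayes-Ball from T | {J} reaches {H,Y}.
Y ∈ reach(T|{J}) ⇒ T ⊥̸ Y | {J}.

No — T and Y are d-connected given {J}.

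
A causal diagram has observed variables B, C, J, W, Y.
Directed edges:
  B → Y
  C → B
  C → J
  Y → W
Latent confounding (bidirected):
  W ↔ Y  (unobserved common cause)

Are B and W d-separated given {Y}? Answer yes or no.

No — B and W are d-connected given {Y}.

Bayes-Ball from B | {Y} reaches {C,J,W}.
W ∈ reach(B|{Y}) ⇒ B ⊥̸ W | {Y}.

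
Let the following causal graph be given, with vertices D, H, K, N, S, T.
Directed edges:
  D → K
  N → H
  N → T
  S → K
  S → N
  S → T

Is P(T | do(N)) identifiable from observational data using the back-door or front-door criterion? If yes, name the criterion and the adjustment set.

desc(N)\{N}={H,T}; candidates ⊆ {D,K,S}.
size 0: {}; under {} N still reaches {K,S,T} ∋ T.
{S}: N⊥T given {S} in G with N→· removed — back-door holds.
P(T|do(N)) = Σ_{S} P(T|N,S)·P(S).

P(T|do(N)): backdoor, adjust for {S}.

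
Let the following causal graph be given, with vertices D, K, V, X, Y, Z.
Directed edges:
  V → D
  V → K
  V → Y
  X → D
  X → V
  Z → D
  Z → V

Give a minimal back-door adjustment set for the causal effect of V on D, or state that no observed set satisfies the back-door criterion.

V→D: minimal back-door set {X, Z}.

desc(V)\{V}={D,K,Y}; candidates ⊆ {X,Z}.
size 0: {}; under {} V still reaches {D,X,Z} ∋ D.
size 1: {X}, {Z}; under {X} V still reaches {D,Z} ∋ D.
{X,Z}: V⊥D given {X,Z} in G with V→· removed — back-door holds.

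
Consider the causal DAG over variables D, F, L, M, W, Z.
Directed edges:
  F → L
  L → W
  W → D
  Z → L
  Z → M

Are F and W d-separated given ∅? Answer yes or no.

No — F and W are d-connected given ∅.

Bayes-Ball from F | ∅ reaches {D,L,W}.
W ∈ reach(F|∅) ⇒ F ⊥̸ W | ∅.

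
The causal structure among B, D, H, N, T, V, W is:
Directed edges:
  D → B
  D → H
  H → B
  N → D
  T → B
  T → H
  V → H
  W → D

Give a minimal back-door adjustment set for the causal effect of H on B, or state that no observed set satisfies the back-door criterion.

H→B: minimal back-door set {D, T}.

desc(H)\{H}={B}; candidates ⊆ {D,N,T,V,W}.
size 0: {}; under {} H still reaches {B,D,N,T,V,W} ∋ B.
size 1: {D}, {N}, {T} …(+2); under {D} H still reaches {B,T,V} ∋ B.
{D,T}: H⊥B given {D,T} in G with H→· removed — back-door holds.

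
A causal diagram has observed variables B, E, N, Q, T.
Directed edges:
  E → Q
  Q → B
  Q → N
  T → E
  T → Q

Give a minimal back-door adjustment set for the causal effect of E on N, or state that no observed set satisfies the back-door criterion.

E→N: minimal back-door set {T}.

desc(E)\{E}={B,N,Q}; candidates ⊆ {T}.
size 0: {}; under {} E still reaches {B,N,Q,T} ∋ N.
{T}: E⊥N given {T} in G with E→· removed — back-door holds.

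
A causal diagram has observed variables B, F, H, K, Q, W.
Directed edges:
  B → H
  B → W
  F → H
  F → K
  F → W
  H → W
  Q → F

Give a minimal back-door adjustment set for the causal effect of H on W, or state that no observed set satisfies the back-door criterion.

H→W: minimal back-door set {B, F}.

desc(H)\{H}={W}; candidates ⊆ {B,F,K,Q}.
size 0: {}; under {} H still reaches {B,F,K,Q,W} ∋ W.
size 1: {B}, {F}, {K} …(+1); under {B} H still reaches {F,K,Q,W} ∋ W.
{B,F}: H⊥W given {B,F} in G with H→· removed — back-door holds.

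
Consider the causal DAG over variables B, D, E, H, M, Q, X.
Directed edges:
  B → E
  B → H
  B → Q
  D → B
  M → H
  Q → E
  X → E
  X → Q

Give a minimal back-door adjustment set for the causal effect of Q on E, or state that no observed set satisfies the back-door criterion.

Q→E: minimal back-door set {B, X}.

desc(Q)\{Q}={E}; candidates ⊆ {B,D,H,M,X}.
size 0: {}; under {} Q still reaches {B,D,E,H,X} ∋ E.
size 1: {B}, {D}, {H} …(+2); under {B} Q still reaches {E,X} ∋ E.
{B,X}: Q⊥E given {B,X} in G with Q→· removed — back-door holds.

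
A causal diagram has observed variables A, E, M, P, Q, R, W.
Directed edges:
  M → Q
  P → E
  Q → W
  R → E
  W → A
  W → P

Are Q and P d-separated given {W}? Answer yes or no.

Yes — Q ⊥ P | {W}.

Bayes-Ball from Q | {W} reaches {M}.
P ∉ reach(Q|{W}) ⇒ Q ⊥ P | {W}.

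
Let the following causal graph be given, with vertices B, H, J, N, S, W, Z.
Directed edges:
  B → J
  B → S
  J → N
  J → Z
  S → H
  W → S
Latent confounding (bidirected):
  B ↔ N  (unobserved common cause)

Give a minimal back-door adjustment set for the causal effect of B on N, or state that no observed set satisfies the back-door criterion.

B→N: no observed back-door set.

desc(B)\{B}={H,J,N,S,Z}; candidates ⊆ {W}.
B↔N: latent back-door arc(s) into B.
size 0: {}; under {} B still reaches {N} ∋ N.
size 1: {W}; under {W} B still reaches {N} ∋ N.
B↔N cannot be blocked by any observed set — no back-door set.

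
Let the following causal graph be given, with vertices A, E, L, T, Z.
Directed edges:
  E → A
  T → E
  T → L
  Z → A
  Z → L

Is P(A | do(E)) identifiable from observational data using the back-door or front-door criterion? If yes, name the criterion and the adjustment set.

P(A|do(E)): backdoor, adjust for ∅.

desc(E)\{E}={A}; candidates ⊆ {L,T,Z}.
∅: E⊥A given ∅ in G with E→· removed — back-door holds.
P(A|do(E)) = P(A|E) — no adjustment needed.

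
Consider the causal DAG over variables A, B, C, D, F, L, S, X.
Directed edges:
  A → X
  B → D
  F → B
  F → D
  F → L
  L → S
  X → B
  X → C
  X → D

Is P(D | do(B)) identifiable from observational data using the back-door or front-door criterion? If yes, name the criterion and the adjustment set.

desc(B)\{B}={D}; candidates ⊆ {A,C,F,L,S,X}.
size 0: {}; under {} B still reaches {A,C,D,F,L,S,X} ∋ D.
size 1: {A}, {C}, {F} …(+3); under {A} B still reaches {C,D,F,L,S,X} ∋ D.
{F,X}: B⊥D given {F,X} in G with B→· removed — back-door holds.
P(D|do(B)) = Σ_{F,X} P(D|B,F,X)·P(F,X).

P(D|do(B)): backdoor, adjust for {F, X}.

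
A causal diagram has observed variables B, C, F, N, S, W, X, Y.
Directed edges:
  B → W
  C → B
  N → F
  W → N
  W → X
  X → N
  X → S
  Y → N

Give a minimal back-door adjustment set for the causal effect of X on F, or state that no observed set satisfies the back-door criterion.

X→F: minimal back-door set {W}.

desc(X)\{X}={F,N,S}; candidates ⊆ {B,C,W,Y}.
size 0: {}; under {} X still reaches {B,C,F,N,W} ∋ F.
{W}: X⊥F given {W} in G with X→· removed — back-door holds.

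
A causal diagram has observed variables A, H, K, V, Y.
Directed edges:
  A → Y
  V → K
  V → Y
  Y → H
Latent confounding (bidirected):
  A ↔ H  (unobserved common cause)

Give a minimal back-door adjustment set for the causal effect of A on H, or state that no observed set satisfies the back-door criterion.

desc(A)\{A}={H,Y}; candidates ⊆ {K,V}.
A↔H: latent back-door arc(s) into A.
size 0: {}; under {} A still reaches {H} ∋ H.
size 1: {K}, {V}; under {K} A still reaches {H} ∋ H.
size 2: {K,V}; under {K,V} A still reaches {H} ∋ H.
A↔H cannot be blocked by any observed set — no back-door set.

A→H: no observed back-door set.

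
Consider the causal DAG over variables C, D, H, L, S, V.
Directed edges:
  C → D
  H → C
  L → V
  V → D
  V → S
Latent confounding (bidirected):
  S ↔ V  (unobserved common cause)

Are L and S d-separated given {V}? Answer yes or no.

Bayes-Ball from L | {V} reaches {S}.
S ∈ reach(L|{V}) ⇒ L ⊥̸ S | {V}.

No — L and S are d-connected given {V}.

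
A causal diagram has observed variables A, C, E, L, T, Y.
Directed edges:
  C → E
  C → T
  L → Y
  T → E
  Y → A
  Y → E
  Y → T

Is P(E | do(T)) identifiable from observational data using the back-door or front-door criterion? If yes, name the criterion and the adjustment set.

desc(T)\{T}={E}; candidates ⊆ {A,C,L,Y}.
size 0: {}; under {} T still reaches {A,C,E,L,Y} ∋ E.
size 1: {A}, {C}, {L} …(+1); under {A} T still reaches {C,E,L,Y} ∋ E.
{C,Y}: T⊥E given {C,Y} in G with T→· removed — back-door holds.
P(E|do(T)) = Σ_{C,Y} P(E|T,C,Y)·P(C,Y).

P(E|do(T)): backdoor, adjust for {C, Y}.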